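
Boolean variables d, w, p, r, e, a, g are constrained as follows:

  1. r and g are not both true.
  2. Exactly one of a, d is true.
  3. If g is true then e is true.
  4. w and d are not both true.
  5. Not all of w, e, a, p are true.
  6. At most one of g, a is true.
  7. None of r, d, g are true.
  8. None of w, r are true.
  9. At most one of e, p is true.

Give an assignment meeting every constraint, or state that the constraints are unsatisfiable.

d=F, w=F, p=T, r=F, e=F, a=T, g=F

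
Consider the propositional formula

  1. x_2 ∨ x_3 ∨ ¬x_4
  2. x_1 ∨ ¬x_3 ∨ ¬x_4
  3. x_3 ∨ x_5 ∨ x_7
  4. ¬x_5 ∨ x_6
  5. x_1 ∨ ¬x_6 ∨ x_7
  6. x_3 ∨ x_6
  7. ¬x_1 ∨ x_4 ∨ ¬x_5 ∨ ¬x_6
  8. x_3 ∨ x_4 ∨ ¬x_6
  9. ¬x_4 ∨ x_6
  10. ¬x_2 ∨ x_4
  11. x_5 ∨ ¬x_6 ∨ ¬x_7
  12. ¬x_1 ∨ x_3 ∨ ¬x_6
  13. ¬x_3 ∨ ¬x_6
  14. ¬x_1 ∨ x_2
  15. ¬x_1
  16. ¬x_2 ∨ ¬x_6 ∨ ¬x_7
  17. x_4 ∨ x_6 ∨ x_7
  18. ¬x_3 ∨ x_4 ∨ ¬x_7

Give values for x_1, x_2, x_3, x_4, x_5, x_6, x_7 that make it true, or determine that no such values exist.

Case x_3 = True:
  (¬x_3 ∨ ¬x_6) forces x_6 = False.
  (¬x_5 ∨ x_6) forces x_5 = False.
  (¬x_4 ∨ x_6) forces x_4 = False.
  (¬x_2 ∨ x_4) forces x_2 = False.
  (¬x_1 ∨ x_2) forces x_1 = False.
  (x_4 ∨ x_6 ∨ x_7) forces x_7 = True.
  Clause (¬x_3 ∨ x_4 ∨ ¬x_7) is falsified — contradiction.
Case x_3 = False:
  (x_3 ∨ x_6) forces x_6 = True.
  (x_3 ∨ x_4 ∨ ¬x_6) forces x_4 = True.
  (x_2 ∨ x_3 ∨ ¬x_4) forces x_2 = True.
  (¬x_1 ∨ x_3 ∨ ¬x_6) forces x_1 = False.
  (x_1 ∨ ¬x_6 ∨ x_7) forces x_7 = True.
  Clause (¬x_2 ∨ ¬x_6 ∨ ¬x_7) is falsified — contradiction.
Both cases fail, so the formula is unsatisfiable.

The formula is unsatisfiable.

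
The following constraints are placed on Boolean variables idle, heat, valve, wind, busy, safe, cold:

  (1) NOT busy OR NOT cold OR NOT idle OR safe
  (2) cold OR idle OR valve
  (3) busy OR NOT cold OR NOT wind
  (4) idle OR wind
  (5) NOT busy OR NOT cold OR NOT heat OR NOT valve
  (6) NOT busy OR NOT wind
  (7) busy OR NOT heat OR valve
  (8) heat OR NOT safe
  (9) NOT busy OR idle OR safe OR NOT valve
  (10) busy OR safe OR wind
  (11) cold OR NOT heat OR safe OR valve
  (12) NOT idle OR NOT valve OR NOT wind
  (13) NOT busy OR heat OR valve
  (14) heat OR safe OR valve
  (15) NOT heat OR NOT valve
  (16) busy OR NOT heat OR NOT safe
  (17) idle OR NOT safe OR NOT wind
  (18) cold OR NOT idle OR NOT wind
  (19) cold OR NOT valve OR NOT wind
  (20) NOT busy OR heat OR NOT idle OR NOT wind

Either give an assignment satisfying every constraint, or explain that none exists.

idle = True, heat = True, valve = False, wind = False, busy = True, safe = True, cold = True

Try idle = False:
  (idle OR wind) forces wind = True.
  (NOT busy OR NOT wind) forces busy = False.
  (busy OR NOT cold OR NOT wind) forces cold = False.
  (cold OR idle OR valve) forces valve = True.
  clause (cold OR NOT valve OR NOT wind) is falsified — backtrack.
So idle = True.
Set heat = True.
  then (NOT heat OR NOT valve) forces valve = False.
  then (busy OR NOT heat OR valve) forces busy = True.
  then (NOT busy OR NOT wind) forces wind = False.
Try safe = False:
  (NOT busy OR NOT cold OR NOT idle OR safe) forces cold = False.
  clause (cold OR NOT heat OR safe OR valve) is falsified — backtrack.
So safe = True.
Set cold = True.
All clauses satisfied.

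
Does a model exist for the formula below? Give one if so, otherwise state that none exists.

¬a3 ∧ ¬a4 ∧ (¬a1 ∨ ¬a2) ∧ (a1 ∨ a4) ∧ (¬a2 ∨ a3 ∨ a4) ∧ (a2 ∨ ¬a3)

Unit clause (¬a3) forces a3 = False.
Unit clause (¬a4) forces a4 = False.
In (a1 ∨ a4) only a1 is left, so a1 = True.
In (¬a2 ∨ a3 ∨ a4) only ¬a2 is left, so a2 = False.
Check each clause:
  (¬a3): ¬a3 holds.
  (¬a4): ¬a4 holds.
  (¬a1 ∨ ¬a2): ¬a2 holds.
  (a1 ∨ a4): a1 holds.
  (¬a2 ∨ a3 ∨ a4): ¬a2 holds.
  (a2 ∨ ¬a3): ¬a3 holds.
All clauses satisfied.

a1=T, a2=F, a3=F, a4=F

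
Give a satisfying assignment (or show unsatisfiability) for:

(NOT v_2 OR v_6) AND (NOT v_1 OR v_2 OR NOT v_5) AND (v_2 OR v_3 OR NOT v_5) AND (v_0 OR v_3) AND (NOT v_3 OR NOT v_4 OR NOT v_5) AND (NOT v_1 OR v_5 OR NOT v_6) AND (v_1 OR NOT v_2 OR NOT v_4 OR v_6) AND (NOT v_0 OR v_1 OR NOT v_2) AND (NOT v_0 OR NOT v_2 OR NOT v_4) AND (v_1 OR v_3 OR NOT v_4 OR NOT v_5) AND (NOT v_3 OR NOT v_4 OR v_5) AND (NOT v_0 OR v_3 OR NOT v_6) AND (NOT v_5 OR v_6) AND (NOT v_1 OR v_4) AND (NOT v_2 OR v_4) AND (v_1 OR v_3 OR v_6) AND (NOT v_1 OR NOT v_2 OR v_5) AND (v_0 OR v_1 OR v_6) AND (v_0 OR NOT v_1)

Set v_0 = True.
Set v_1 = False.
  then (NOT v_0 OR v_1 OR NOT v_2) forces v_2 = False.
Try v_3 = False:
  (v_2 OR v_3 OR NOT v_5) forces v_5 = False.
  (NOT v_0 OR v_3 OR NOT v_6) forces v_6 = False.
  clause (v_1 OR v_3 OR v_6) is falsified — backtrack.
So v_3 = True.
Set v_4 = False.
Set v_5 = False.
Set v_6 = True.
All clauses satisfied.

v_0 = True, v_1 = False, v_2 = False, v_3 = True, v_4 = False, v_5 = False, v_6 = True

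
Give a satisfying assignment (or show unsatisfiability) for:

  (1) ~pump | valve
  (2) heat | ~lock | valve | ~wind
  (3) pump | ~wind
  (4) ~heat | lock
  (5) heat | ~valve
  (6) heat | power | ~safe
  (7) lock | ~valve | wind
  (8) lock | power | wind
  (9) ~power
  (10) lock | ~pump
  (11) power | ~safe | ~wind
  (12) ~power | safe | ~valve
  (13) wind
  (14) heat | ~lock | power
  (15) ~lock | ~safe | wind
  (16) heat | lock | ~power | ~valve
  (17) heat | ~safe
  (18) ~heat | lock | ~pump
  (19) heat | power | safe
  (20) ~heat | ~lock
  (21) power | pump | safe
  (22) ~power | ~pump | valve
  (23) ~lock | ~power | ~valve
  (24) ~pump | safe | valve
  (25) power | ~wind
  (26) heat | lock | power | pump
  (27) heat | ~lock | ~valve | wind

Case power = True:
  Clause (~power) is falsified — contradiction.
Case power = False:
  (wind) forces wind = True.
  Clause (power | ~wind) is falsified — contradiction.
Both cases fail, so the formula is unsatisfiable.

The formula is unsatisfiable.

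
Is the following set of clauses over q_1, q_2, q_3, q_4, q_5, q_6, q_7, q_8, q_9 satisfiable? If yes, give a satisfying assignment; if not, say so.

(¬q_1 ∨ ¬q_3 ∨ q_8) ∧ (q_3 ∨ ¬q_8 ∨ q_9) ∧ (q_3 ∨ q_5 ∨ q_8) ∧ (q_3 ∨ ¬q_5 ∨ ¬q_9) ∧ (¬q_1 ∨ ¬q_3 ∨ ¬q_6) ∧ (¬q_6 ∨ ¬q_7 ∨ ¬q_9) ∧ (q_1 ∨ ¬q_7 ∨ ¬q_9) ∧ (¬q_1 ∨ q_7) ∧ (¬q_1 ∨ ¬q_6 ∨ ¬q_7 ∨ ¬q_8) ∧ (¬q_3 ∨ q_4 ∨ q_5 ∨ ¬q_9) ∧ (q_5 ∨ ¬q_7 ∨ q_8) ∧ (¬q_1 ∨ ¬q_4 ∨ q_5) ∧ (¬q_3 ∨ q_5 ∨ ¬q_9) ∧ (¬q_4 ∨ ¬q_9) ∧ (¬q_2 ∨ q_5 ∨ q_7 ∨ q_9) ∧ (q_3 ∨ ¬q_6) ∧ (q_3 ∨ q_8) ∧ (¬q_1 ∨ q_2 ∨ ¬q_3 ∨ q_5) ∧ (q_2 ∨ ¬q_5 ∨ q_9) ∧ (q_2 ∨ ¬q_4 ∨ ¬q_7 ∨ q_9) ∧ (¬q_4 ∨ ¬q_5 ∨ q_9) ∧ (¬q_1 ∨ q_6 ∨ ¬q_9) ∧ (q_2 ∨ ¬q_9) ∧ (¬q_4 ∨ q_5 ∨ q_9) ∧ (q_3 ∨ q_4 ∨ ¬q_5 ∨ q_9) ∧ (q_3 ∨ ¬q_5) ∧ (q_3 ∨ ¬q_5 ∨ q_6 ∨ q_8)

Set q_1 = False.
Set q_2 = True.
Set q_3 = True.
Set q_4 = False.
Set q_5 = True.
Set q_6 = True.
Set q_7 = False.
Set q_8 = False.
Set q_9 = False.
All clauses satisfied.

q_1: False; q_2: True; q_3: True; q_4: False; q_5: True; q_6: True; q_7: False; q_8: False; q_9: False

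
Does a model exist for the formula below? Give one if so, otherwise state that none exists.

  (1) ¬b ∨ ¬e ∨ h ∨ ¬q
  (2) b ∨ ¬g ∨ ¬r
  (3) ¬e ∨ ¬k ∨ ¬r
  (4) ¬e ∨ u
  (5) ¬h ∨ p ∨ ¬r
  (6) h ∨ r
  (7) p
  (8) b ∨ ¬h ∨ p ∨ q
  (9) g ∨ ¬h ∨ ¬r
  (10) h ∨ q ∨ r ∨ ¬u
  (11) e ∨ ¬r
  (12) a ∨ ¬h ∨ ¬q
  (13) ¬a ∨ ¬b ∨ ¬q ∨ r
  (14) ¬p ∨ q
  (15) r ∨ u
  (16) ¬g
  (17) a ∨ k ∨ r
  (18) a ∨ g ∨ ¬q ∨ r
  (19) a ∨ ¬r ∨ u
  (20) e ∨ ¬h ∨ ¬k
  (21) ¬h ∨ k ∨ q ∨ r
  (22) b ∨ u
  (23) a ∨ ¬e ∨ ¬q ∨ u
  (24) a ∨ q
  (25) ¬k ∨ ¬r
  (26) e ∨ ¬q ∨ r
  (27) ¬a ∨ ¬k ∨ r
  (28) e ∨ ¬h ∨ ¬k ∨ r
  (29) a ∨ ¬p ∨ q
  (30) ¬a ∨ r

Unit clause (p) forces p = True.
In (¬p ∨ q) only q is left, so q = True.
Unit clause (¬g) forces g = False.
Set k = False.
Try r = False:
  (h ∨ r) forces h = True.
  (a ∨ ¬h ∨ ¬q) forces a = True.
  clause (¬a ∨ r) is falsified — backtrack.
So r = True.
  then (g ∨ ¬h ∨ ¬r) forces h = False.
  then (e ∨ ¬r) forces e = True.
  then (¬b ∨ ¬e ∨ h ∨ ¬q) forces b = False.
  then (¬e ∨ u) forces u = True.
Set a = True.
All clauses satisfied.

k = False, r = True, p = True, h = False, a = True, b = False, e = True, q = True, g = False, u = True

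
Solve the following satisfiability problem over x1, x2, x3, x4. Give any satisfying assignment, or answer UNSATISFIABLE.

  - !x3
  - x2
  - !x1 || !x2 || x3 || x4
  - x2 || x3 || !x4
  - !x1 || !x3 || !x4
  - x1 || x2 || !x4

Unit clause (!x3) forces x3 = False.
Unit clause (x2) forces x2 = True.
Set x1 = True.
  then (!x1 || !x2 || x3 || x4) forces x4 = True.
Check each clause:
  (!x3): !x3 holds.
  (x2): x2 holds.
  (!x1 || !x2 || x3 || x4): x4 holds.
  (x2 || x3 || !x4): x2 holds.
  (!x1 || !x3 || !x4): !x3 holds.
  (x1 || x2 || !x4): x1 holds.
All clauses satisfied.

x1 = True, x2 = True, x3 = False, x4 = True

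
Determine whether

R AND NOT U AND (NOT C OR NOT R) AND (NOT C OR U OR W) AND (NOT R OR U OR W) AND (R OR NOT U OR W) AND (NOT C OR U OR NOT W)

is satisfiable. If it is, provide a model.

Unit clause (R) forces R = True.
Unit clause (NOT U) forces U = False.
In (NOT C OR NOT R) only NOT C is left, so C = False.
In (NOT R OR U OR W) only W is left, so W = True.
Check each clause:
  (R): R holds.
  (NOT U): NOT U holds.
  (NOT C OR NOT R): NOT C holds.
  (NOT C OR U OR W): NOT C holds.
  (NOT R OR U OR W): W holds.
  (R OR NOT U OR W): R holds.
  (NOT C OR U OR NOT W): NOT C holds.
All clauses satisfied.

W: True, R: True, U: False, C: False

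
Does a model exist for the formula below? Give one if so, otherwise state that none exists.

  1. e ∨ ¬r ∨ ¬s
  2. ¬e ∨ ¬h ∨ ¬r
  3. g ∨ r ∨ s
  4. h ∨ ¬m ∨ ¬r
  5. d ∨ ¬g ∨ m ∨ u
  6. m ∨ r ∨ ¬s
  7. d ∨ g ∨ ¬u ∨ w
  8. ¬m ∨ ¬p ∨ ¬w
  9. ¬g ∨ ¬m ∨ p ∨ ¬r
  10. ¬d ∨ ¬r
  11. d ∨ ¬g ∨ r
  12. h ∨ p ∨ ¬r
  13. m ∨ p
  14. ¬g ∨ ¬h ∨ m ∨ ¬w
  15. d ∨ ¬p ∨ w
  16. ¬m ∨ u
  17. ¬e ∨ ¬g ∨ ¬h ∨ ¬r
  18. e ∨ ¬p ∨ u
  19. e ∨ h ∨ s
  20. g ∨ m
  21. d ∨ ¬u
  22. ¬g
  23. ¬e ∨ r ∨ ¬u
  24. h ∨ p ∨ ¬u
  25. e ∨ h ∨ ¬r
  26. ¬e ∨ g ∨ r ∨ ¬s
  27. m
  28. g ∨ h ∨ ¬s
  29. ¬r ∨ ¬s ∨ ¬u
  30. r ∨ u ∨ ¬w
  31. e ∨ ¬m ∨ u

Unit clause (¬g) forces g = False.
Unit clause (m) forces m = True.
In (¬m ∨ u) only u is left, so u = True.
In (d ∨ ¬u) only d is left, so d = True.
In (¬d ∨ ¬r) only ¬r is left, so r = False.
In (¬e ∨ r ∨ ¬u) only ¬e is left, so e = False.
In (g ∨ r ∨ s) only s is left, so s = True.
In (g ∨ h ∨ ¬s) only h is left, so h = True.
Set p = False.
Set w = True.
All clauses satisfied.

p = False; h = True; d = True; m = True; e = False; r = False; w = True; u = True; s = True; g = False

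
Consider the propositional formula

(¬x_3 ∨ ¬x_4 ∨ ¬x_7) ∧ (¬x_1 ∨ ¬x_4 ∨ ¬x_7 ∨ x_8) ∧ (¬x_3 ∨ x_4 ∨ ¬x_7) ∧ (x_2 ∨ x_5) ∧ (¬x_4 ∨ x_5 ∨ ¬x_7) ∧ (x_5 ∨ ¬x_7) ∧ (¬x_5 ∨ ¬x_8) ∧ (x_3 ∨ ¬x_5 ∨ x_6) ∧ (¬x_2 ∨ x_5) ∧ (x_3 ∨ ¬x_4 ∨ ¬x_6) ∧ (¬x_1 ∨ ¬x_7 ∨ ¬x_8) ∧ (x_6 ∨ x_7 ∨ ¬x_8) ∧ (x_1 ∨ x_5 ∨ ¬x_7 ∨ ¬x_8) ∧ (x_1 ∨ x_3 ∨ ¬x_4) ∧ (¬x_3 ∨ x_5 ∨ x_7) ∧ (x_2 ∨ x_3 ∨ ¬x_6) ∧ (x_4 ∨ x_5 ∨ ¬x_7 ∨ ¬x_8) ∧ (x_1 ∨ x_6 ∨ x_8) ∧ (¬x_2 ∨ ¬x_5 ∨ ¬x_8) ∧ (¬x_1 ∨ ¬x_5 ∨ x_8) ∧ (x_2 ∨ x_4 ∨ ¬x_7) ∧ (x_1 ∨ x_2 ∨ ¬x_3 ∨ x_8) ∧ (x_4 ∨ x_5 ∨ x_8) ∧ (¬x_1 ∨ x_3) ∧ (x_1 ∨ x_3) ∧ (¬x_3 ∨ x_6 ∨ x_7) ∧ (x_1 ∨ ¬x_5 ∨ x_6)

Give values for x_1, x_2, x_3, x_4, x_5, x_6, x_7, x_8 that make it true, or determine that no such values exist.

Set x_1 = False.
  then (x_1 ∨ x_3) forces x_3 = True.
Set x_2 = True.
  then (¬x_2 ∨ x_5) forces x_5 = True.
  then (¬x_2 ∨ ¬x_5 ∨ ¬x_8) forces x_8 = False.
  then (x_1 ∨ ¬x_5 ∨ x_6) forces x_6 = True.
Set x_4 = False.
  then (¬x_3 ∨ x_4 ∨ ¬x_7) forces x_7 = False.
All clauses satisfied.

x_1=F, x_2=T, x_3=T, x_4=F, x_5=T, x_6=T, x_7=F, x_8=F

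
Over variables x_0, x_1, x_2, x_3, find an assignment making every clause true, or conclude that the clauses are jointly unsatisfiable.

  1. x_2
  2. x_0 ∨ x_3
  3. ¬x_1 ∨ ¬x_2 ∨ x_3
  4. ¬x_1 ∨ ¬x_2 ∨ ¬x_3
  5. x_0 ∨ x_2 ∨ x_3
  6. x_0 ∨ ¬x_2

x_0 = True; x_1 = False; x_2 = True; x_3 = False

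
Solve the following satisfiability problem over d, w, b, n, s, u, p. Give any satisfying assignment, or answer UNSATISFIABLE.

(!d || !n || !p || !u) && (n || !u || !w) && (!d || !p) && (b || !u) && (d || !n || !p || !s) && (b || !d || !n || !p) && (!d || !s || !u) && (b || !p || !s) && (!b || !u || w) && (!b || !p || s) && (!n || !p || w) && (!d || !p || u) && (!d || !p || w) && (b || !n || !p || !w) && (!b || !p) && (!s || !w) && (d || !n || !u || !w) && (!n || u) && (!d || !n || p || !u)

d: True; w: False; b: True; n: False; s: True; u: False; p: False

Set d = True.
  then (!d || !p) forces p = False.
Set w = False.
Set b = True.
  then (!b || !u || w) forces u = False.
  then (!n || u) forces n = False.
Set s = True.
All clauses satisfied.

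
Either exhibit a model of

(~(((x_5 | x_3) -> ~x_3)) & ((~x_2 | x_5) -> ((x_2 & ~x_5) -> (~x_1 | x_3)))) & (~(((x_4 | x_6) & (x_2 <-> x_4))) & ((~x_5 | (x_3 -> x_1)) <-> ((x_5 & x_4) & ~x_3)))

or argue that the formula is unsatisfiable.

x_1 = False, x_2 = True, x_3 = True, x_4 = False, x_5 = True, x_6 = False

  ~(((x_5 | x_3) -> ~x_3)) & ((~x_2 | x_5) -> ((x_2 & ~x_5) -> (~x_1 | x_3))) = True
    ~(((x_5 | x_3) -> ~x_3)) = True
      (x_5 | x_3) -> ~x_3 = False
        x_5 | x_3 = True
        ~x_3 = False
    (~x_2 | x_5) -> ((x_2 & ~x_5) -> (~x_1 | x_3)) = True
      ~x_2 | x_5 = True
        ~x_2 = False
      (x_2 & ~x_5) -> (~x_1 | x_3) = True
        x_2 & ~x_5 = False
          ~x_5 = False
        ~x_1 | x_3 = True
          ~x_1 = True
  ~(((x_4 | x_6) & (x_2 <-> x_4))) & ((~x_5 | (x_3 -> x_1)) <-> ((x_5 & x_4) & ~x_3)) = True
    ~(((x_4 | x_6) & (x_2 <-> x_4))) = True
      (x_4 | x_6) & (x_2 <-> x_4) = False
        x_4 | x_6 = False
        x_2 <-> x_4 = False
    (~x_5 | (x_3 -> x_1)) <-> ((x_5 & x_4) & ~x_3) = True
      ~x_5 | (x_3 -> x_1) = False
        ~x_5 = False
        x_3 -> x_1 = False
      (x_5 & x_4) & ~x_3 = False
        x_5 & x_4 = False
        ~x_3 = False
Both conjuncts True, so the formula holds.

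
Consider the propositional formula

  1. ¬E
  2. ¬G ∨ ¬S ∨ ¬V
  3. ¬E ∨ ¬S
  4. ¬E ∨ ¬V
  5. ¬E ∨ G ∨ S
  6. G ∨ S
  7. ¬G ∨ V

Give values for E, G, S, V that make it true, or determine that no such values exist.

E = False, G = False, S = True, V = False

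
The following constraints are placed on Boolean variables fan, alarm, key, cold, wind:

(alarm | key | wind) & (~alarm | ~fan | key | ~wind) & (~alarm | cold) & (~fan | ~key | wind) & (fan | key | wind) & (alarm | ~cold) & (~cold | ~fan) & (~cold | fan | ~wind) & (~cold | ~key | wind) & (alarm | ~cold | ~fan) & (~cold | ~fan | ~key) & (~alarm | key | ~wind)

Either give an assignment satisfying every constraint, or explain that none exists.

fan: True; alarm: False; key: True; cold: False; wind: True

Set fan = True.
  then (~cold | ~fan) forces cold = False.
  then (~alarm | cold) forces alarm = False.
Set key = True.
  then (~fan | ~key | wind) forces wind = True.
All clauses satisfied.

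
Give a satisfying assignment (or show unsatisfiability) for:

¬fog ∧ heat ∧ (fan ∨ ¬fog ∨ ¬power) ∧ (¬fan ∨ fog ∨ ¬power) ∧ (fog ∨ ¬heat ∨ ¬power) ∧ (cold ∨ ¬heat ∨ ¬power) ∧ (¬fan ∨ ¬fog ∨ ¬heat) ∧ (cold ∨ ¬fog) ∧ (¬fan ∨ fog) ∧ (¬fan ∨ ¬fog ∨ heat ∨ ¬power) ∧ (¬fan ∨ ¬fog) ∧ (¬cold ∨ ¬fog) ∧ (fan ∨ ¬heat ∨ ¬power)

fan: False; heat: True; fog: False; power: False; cold: True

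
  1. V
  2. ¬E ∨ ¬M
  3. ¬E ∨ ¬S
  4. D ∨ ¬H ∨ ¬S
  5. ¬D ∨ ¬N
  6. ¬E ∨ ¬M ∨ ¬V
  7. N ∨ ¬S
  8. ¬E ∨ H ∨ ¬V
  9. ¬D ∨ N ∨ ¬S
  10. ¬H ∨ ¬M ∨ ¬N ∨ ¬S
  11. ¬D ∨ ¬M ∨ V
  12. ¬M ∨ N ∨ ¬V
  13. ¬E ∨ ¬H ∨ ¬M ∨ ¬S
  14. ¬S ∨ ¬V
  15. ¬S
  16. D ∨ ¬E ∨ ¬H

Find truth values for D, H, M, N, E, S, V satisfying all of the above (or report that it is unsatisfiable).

Unit clause (V) forces V = True.
In (¬S ∨ ¬V) only ¬S is left, so S = False.
Set D = False.
Set H = True.
  then (D ∨ ¬E ∨ ¬H) forces E = False.
Set M = False.
Set N = True.
All clauses satisfied.

D=F; H=T; M=F; N=T; E=F; S=F; V=T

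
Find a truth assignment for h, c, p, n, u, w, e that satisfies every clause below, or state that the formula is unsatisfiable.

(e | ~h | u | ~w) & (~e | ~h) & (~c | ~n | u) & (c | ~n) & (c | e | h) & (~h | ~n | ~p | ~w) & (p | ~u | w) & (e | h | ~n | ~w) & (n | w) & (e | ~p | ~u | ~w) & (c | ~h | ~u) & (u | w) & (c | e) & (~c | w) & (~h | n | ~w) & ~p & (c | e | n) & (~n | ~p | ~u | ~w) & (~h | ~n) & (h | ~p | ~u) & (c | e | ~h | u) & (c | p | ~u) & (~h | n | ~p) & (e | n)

h = False; c = False; p = False; n = False; u = False; w = True; e = True

Unit clause (~p) forces p = False.
Set h = False.
Set c = False.
  then (c | ~n) forces n = False.
  then (c | e | h) forces e = True.
  then (n | w) forces w = True.
  then (c | p | ~u) forces u = False.
All clauses satisfied.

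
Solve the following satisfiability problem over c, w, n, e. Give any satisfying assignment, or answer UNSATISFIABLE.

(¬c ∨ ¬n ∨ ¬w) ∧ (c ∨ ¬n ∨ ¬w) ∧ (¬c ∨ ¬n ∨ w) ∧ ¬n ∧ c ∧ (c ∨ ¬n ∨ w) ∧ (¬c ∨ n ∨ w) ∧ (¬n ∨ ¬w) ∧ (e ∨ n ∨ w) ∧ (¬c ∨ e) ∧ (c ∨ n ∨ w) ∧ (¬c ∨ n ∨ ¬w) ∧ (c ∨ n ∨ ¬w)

Unsatisfiable — no assignment works.

Case c = True:
  (¬n) forces n = False.
  (¬c ∨ n ∨ w) forces w = True.
  Clause (¬c ∨ n ∨ ¬w) is falsified — contradiction.
Case c = False:
  Clause (c) is falsified — contradiction.
Both cases fail, so the formula is unsatisfiable.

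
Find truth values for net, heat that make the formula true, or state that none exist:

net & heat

net=T; heat=T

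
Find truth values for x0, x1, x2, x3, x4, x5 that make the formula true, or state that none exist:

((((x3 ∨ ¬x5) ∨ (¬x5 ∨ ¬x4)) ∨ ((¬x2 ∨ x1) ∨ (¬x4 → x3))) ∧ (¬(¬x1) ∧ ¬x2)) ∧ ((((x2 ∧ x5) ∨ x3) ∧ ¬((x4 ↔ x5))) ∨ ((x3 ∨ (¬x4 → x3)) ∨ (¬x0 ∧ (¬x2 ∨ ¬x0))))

x0 = False, x1 = True, x2 = False, x3 = True, x4 = False, x5 = True

  (((x3 ∨ ¬x5) ∨ (¬x5 ∨ ¬x4)) ∨ ((¬x2 ∨ x1) ∨ (¬x4 → x3))) ∧ (¬(¬x1) ∧ ¬x2) = True
    ((x3 ∨ ¬x5) ∨ (¬x5 ∨ ¬x4)) ∨ ((¬x2 ∨ x1) ∨ (¬x4 → x3)) = True
      (x3 ∨ ¬x5) ∨ (¬x5 ∨ ¬x4) = True
        x3 ∨ ¬x5 = True
          ¬x5 = False
        ¬x5 ∨ ¬x4 = True
          ¬x5 = False
          ¬x4 = True
      (¬x2 ∨ x1) ∨ (¬x4 → x3) = True
        ¬x2 ∨ x1 = True
          ¬x2 = True
        ¬x4 → x3 = True
          ¬x4 = True
    ¬(¬x1) ∧ ¬x2 = True
      ¬(¬x1) = True
        ¬x1 = False
      ¬x2 = True
  (((x2 ∧ x5) ∨ x3) ∧ ¬((x4 ↔ x5))) ∨ ((x3 ∨ (¬x4 → x3)) ∨ (¬x0 ∧ (¬x2 ∨ ¬x0))) = True
    ((x2 ∧ x5) ∨ x3) ∧ ¬((x4 ↔ x5)) = True
      (x2 ∧ x5) ∨ x3 = True
        x2 ∧ x5 = False
      ¬((x4 ↔ x5)) = True
        x4 ↔ x5 = False
    (x3 ∨ (¬x4 → x3)) ∨ (¬x0 ∧ (¬x2 ∨ ¬x0)) = True
      x3 ∨ (¬x4 → x3) = True
        ¬x4 → x3 = True
          ¬x4 = True
      ¬x0 ∧ (¬x2 ∨ ¬x0) = True
        ¬x0 = True
        ¬x2 ∨ ¬x0 = True
          ¬x2 = True
          ¬x0 = True
Both conjuncts True, so the formula holds.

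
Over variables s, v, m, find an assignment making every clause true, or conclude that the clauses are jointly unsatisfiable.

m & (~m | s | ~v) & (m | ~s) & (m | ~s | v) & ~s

Unit clause (m) forces m = True.
Unit clause (~s) forces s = False.
In (~m | s | ~v) only ~v is left, so v = False.
All clauses satisfied.

s=F, v=F, m=T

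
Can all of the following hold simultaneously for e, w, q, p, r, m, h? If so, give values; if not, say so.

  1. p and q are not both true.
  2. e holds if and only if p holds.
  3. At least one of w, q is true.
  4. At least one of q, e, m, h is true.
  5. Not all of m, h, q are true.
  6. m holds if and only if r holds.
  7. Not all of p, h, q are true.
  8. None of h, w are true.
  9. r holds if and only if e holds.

e = False; w = False; q = True; p = False; r = False; m = False; h = False

  (1) p=F, q=T — not both ✓
  (2) e=F, p=F — same ✓
  (3) {w, q}: 1 true — at least one ✓
  (4) {q, e, m, h}: 1 true — at least one ✓
  (5) {m, h, q}: 1/3 true — not all ✓
  (6) m=F, r=F — same ✓
  (7) {p, h, q}: 1/3 true — not all ✓
  (8) {h, w}: 0 true — none ✓
  (9) r=F, e=F — same ✓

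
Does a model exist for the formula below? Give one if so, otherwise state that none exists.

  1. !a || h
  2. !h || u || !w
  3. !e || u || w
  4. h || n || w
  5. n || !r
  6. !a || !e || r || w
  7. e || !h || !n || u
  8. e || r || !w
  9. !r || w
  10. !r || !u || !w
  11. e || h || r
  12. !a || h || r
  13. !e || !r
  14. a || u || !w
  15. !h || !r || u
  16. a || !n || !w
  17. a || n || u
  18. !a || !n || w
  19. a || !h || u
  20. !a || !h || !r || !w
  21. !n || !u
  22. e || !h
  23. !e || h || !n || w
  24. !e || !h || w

h: False, u: True, a: False, e: True, w: True, r: False, n: False

Set h = False.
  then (!a || h) forces a = False.
Try u = False:
  (a || u || !w) forces w = False.
  (!e || u || w) forces e = False.
  (h || n || w) forces n = True.
  (!r || w) forces r = False.
  clause (e || h || r) is falsified — backtrack.
So u = True.
  then (!n || !u) forces n = False.
  then (h || n || w) forces w = True.
  then (n || !r) forces r = False.
  then (e || r || !w) forces e = True.
All clauses satisfied.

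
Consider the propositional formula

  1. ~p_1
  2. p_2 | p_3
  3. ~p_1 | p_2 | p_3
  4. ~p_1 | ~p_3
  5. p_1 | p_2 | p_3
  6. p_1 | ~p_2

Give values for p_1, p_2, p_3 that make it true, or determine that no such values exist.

Unit clause (~p_1) forces p_1 = False.
In (p_1 | ~p_2) only ~p_2 is left, so p_2 = False.
In (p_2 | p_3) only p_3 is left, so p_3 = True.
All clauses satisfied.

p_1=F, p_2=F, p_3=T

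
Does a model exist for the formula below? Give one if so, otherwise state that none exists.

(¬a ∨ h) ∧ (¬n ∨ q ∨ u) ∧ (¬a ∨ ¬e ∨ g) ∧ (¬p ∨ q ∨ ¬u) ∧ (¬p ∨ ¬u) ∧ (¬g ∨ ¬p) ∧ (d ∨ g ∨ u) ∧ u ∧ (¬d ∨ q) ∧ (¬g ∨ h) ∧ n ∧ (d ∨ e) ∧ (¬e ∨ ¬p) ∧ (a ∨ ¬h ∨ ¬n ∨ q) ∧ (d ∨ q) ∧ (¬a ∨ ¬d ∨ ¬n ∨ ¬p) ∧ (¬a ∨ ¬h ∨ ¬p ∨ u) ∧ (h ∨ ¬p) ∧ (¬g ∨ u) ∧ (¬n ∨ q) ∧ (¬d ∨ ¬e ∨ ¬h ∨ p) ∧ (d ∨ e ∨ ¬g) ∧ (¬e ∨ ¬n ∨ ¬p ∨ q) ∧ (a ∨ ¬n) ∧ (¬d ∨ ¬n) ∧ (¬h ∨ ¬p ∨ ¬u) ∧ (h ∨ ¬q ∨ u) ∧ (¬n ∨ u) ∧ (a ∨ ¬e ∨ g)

d=F, p=F, a=T, e=T, n=T, q=T, h=T, g=T, u=T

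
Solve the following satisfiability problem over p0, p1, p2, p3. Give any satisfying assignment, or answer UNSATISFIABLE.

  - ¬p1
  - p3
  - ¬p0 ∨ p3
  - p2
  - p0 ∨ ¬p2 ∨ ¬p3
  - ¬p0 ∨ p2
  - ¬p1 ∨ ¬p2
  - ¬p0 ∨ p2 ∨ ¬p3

Unit clause (¬p1) forces p1 = False.
Unit clause (p3) forces p3 = True.
Unit clause (p2) forces p2 = True.
In (p0 ∨ ¬p2 ∨ ¬p3) only p0 is left, so p0 = True.
Check each clause:
  (¬p1): ¬p1 holds.
  (p3): p3 holds.
  (¬p0 ∨ p3): p3 holds.
  (p2): p2 holds.
  (p0 ∨ ¬p2 ∨ ¬p3): p0 holds.
  (¬p0 ∨ p2): p2 holds.
  (¬p1 ∨ ¬p2): ¬p1 holds.
  (¬p0 ∨ p2 ∨ ¬p3): p2 holds.
All clauses satisfied.

p0=T; p1=F; p2=T; p3=T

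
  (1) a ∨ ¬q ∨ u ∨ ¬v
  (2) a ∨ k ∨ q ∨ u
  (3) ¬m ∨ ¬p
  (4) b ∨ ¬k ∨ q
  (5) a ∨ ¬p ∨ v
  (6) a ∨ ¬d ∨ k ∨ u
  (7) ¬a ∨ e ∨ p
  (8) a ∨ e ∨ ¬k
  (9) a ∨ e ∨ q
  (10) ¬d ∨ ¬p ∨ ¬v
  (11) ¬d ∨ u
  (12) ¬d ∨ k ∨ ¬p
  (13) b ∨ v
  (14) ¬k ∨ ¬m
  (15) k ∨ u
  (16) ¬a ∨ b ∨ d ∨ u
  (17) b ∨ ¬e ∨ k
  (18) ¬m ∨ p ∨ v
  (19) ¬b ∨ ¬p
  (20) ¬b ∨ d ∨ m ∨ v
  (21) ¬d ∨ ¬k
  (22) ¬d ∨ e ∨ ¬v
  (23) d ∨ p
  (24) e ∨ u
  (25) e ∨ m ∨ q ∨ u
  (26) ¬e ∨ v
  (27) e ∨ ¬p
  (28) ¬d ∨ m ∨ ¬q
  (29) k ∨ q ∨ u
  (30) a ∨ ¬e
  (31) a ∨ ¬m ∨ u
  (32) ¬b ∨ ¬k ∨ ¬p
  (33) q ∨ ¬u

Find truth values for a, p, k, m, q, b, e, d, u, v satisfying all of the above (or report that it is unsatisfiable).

Set a = True.
Set p = False.
  then (¬a ∨ e ∨ p) forces e = True.
  then (d ∨ p) forces d = True.
  then (¬e ∨ v) forces v = True.
  then (¬d ∨ u) forces u = True.
  then (¬d ∨ ¬k) forces k = False.
  then (q ∨ ¬u) forces q = True.
  then (b ∨ ¬e ∨ k) forces b = True.
  then (¬d ∨ m ∨ ¬q) forces m = True.
All clauses satisfied.

a: True; p: False; k: False; m: True; q: True; b: True; e: True; d: True; u: True; v: True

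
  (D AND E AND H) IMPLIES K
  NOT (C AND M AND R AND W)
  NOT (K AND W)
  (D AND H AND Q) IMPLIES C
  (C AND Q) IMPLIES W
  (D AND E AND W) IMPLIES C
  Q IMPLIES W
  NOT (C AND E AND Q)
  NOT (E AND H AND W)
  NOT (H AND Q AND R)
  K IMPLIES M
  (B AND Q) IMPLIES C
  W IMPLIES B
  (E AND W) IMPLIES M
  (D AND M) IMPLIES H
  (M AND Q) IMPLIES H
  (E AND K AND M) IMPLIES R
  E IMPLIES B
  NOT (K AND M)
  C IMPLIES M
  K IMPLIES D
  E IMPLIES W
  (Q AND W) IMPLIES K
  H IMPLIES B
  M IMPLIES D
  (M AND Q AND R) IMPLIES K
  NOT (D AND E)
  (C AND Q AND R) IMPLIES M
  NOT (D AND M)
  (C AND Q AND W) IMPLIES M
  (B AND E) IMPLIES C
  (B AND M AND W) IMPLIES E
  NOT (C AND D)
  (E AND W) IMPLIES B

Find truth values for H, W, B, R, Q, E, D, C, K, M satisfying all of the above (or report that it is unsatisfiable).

H: True, W: False, B: True, R: False, Q: False, E: False, D: False, C: False, K: False, M: False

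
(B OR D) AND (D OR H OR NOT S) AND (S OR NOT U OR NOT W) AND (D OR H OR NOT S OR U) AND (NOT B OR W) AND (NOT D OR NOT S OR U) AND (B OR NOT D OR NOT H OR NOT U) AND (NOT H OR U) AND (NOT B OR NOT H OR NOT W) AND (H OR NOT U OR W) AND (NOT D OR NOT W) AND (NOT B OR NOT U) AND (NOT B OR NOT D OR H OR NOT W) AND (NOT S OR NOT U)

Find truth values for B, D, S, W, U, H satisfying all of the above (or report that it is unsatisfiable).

B: True; D: False; S: False; W: True; U: False; H: False

Set B = True.
  then (NOT B OR W) forces W = True.
  then (NOT B OR NOT H OR NOT W) forces H = False.
  then (NOT D OR NOT W) forces D = False.
  then (NOT B OR NOT U) forces U = False.
  then (D OR H OR NOT S) forces S = False.
All clauses satisfied.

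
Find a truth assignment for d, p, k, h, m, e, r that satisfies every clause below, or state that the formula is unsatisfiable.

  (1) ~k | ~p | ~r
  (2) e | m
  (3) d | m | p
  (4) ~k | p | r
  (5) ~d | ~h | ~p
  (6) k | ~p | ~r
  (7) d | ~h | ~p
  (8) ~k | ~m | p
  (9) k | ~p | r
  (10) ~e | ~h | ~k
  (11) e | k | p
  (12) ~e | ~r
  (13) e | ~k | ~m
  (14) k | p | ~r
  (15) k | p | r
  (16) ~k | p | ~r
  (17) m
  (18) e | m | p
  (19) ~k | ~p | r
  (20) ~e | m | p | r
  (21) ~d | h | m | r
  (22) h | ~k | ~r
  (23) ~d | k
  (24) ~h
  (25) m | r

UNSATISFIABLE

Case p = True:
  (m) forces m = True.
  (~h) forces h = False.
  If k = True:
    (~k | ~p | ~r) forces r = False.
    clause (~k | ~p | r) is falsified.
  If k = False:
    (k | ~p | ~r) forces r = False.
    clause (k | ~p | r) is falsified.
  Every sub-case reaches a contradiction.
Case p = False:
  (m) forces m = True.
  (~k | ~m | p) forces k = False.
  (e | k | p) forces e = True.
  (~e | ~r) forces r = False.
  Clause (k | p | r) is falsified — contradiction.
Both cases fail, so the formula is unsatisfiable.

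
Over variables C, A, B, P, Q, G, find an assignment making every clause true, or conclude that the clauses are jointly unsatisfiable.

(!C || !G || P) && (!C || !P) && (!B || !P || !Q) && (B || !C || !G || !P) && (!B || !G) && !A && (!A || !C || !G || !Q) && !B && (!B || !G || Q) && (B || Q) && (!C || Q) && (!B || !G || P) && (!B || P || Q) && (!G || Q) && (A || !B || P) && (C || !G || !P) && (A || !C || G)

Unit clause (!A) forces A = False.
Unit clause (!B) forces B = False.
In (B || Q) only Q is left, so Q = True.
Try C = True:
  (!C || !P) forces P = False.
  (!C || !G || P) forces G = False.
  clause (A || !C || G) is falsified — backtrack.
So C = False.
Set P = True.
  then (C || !G || !P) forces G = False.
All clauses satisfied.

C = False, A = False, B = False, P = True, Q = True, G = False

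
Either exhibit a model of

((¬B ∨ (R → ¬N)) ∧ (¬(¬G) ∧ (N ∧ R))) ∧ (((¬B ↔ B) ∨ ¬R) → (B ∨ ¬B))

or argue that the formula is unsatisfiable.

B = False, N = True, G = True, R = True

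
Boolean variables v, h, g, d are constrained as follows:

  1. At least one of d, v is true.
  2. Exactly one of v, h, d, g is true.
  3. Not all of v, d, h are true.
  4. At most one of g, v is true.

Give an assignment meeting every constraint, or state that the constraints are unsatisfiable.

v = True; h = False; g = False; d = False

  (1) {d, v}: 1 true — at least one ✓
  (2) {v, h, d, g}: 1 true — exactly one ✓
  (3) {v, d, h}: 1/3 true — not all ✓
  (4) {g, v}: 1 true — at most one ✓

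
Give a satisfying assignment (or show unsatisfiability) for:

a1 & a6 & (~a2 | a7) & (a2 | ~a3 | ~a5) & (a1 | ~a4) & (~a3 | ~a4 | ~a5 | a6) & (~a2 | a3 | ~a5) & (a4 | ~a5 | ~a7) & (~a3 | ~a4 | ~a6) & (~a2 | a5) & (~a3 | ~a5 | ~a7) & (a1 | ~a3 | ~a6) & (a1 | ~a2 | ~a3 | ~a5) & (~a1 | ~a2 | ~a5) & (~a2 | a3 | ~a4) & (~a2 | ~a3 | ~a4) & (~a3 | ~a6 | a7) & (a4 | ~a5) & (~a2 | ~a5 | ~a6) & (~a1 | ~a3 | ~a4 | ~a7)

Unit clause (a1) forces a1 = True.
Unit clause (a6) forces a6 = True.
Try a2 = True:
  (~a2 | a7) forces a7 = True.
  (~a2 | a5) forces a5 = True.
  clause (~a1 | ~a2 | ~a5) is falsified — backtrack.
So a2 = False.
Set a3 = False.
Set a4 = False.
  then (a4 | ~a5) forces a5 = False.
Set a7 = True.
All clauses satisfied.

a1: True, a2: False, a3: False, a4: False, a5: False, a6: True, a7: True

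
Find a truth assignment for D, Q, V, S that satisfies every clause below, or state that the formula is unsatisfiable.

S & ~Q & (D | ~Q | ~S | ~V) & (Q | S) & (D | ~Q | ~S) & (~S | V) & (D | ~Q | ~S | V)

D = False; Q = False; V = True; S = True

Unit clause (S) forces S = True.
Unit clause (~Q) forces Q = False.
In (~S | V) only V is left, so V = True.
Set D = False.
Check each clause:
  (S): S holds.
  (~Q): ~Q holds.
  (D | ~Q | ~S | ~V): ~Q holds.
  (Q | S): S holds.
  (D | ~Q | ~S): ~Q holds.
  (~S | V): V holds.
  (D | ~Q | ~S | V): ~Q holds.
All clauses satisfied.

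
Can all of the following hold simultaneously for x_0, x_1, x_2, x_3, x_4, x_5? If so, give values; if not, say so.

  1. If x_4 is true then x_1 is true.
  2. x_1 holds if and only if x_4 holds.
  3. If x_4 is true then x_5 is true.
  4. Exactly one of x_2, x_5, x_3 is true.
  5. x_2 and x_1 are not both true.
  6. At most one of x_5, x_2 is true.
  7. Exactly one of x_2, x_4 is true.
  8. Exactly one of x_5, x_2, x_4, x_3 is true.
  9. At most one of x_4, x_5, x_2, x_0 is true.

x_0=F; x_1=F; x_2=T; x_3=F; x_4=F; x_5=F

  (1) x_4=F ⇒ x_1: vacuous ✓
  (2) x_1=F, x_4=F — same ✓
  (3) x_4=F ⇒ x_5: vacuous ✓
  (4) {x_2, x_5, x_3}: 1 true — exactly one ✓
  (5) x_2=T, x_1=F — not both ✓
  (6) {x_5, x_2}: 1 true — at most one ✓
  (7) {x_2, x_4}: 1 true — exactly one ✓
  (8) {x_5, x_2, x_4, x_3}: 1 true — exactly one ✓
  (9) {x_4, x_5, x_2, x_0}: 1 true — at most one ✓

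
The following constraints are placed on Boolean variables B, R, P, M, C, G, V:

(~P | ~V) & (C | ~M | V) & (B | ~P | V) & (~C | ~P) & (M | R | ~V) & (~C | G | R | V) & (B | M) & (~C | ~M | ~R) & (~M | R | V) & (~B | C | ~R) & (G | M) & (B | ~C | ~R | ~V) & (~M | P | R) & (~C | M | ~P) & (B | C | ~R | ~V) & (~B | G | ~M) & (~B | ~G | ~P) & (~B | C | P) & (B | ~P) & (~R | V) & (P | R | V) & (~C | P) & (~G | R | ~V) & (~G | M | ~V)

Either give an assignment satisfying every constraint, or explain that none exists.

Case V = True:
  (~P | ~V) forces P = False.
  (~C | P) forces C = False.
  (~B | C | P) forces B = False.
  (B | M) forces M = True.
  (~M | P | R) forces R = True.
  Clause (B | C | ~R | ~V) is falsified — contradiction.
Case V = False:
  (~R | V) forces R = False.
  (~M | R | V) forces M = False.
  (B | M) forces B = True.
  (G | M) forces G = True.
  (~B | ~G | ~P) forces P = False.
  Clause (P | R | V) is falsified — contradiction.
Both cases fail, so the formula is unsatisfiable.

Unsatisfiable — no assignment works.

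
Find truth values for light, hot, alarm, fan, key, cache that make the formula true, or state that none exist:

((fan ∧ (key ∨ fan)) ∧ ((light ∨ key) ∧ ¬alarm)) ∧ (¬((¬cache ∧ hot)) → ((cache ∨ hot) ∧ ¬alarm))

light=T, hot=F, alarm=F, fan=T, key=T, cache=T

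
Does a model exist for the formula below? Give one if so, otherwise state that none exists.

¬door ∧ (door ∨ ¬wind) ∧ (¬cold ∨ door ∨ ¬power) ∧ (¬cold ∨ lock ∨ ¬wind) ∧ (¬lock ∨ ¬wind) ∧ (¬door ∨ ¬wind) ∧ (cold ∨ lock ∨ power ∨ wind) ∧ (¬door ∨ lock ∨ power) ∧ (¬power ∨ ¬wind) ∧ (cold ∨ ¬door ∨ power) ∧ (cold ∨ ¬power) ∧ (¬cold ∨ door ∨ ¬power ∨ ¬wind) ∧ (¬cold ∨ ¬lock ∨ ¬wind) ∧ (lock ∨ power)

lock=T; wind=F; door=F; power=F; cold=T

Unit clause (¬door) forces door = False.
In (door ∨ ¬wind) only ¬wind is left, so wind = False.
Try lock = False:
  (lock ∨ power) forces power = True.
  (¬cold ∨ door ∨ ¬power) forces cold = False.
  clause (cold ∨ ¬power) is falsified — backtrack.
So lock = True.
Try power = True:
  (¬cold ∨ door ∨ ¬power) forces cold = False.
  clause (cold ∨ ¬power) is falsified — backtrack.
So power = False.
Set cold = True.
All clauses satisfied.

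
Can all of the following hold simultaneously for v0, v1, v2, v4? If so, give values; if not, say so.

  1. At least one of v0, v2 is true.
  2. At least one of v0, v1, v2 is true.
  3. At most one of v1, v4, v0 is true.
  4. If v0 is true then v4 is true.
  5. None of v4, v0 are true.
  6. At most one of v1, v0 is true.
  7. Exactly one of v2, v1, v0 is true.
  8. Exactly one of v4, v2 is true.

v0=F, v1=F, v2=T, v4=F

  (1) {v0, v2}: 1 true — at least one ✓
  (2) {v0, v1, v2}: 1 true — at least one ✓
  (3) {v1, v4, v0}: 0 true — at most one ✓
  (4) v0=F ⇒ v4: vacuous ✓
  (5) {v4, v0}: 0 true — none ✓
  (6) {v1, v0}: 0 true — at most one ✓
  (7) {v2, v1, v0}: 1 true — exactly one ✓
  (8) {v4, v2}: 1 true — exactly one ✓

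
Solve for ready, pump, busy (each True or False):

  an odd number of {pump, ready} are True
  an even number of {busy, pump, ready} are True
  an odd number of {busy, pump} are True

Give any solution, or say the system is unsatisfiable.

ready = True; pump = False; busy = True

{pump, ready}: 1 true → odd ✓
{busy, pump, ready}: 2 true → even ✓
{busy, pump}: 1 true → odd ✓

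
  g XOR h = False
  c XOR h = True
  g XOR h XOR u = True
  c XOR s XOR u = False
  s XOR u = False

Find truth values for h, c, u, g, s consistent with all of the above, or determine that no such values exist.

h = True, c = False, u = True, g = True, s = True

g XOR h = T XOR T = False ✓
c XOR h = F XOR T = True ✓
g XOR h XOR u = T XOR T XOR T = True ✓
c XOR s XOR u = F XOR T XOR T = False ✓
s XOR u = T XOR T = False ✓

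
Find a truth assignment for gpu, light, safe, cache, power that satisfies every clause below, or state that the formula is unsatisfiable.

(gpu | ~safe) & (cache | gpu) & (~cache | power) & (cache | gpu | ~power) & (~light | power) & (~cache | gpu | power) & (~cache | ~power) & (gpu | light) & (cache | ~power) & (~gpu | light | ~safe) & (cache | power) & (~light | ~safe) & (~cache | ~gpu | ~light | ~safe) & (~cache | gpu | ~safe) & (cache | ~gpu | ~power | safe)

Unsatisfiable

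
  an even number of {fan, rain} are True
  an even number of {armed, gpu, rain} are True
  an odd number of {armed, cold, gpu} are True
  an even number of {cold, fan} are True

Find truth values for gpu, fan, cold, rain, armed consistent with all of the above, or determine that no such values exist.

The formula is unsatisfiable.

Adding constraints 1, 2, 3, 4 mod 2: every variable appears an even number of times on the left, so the left side is 0.
But the right sides sum to 1 (mod 2). 0 ≠ 1 — the system is inconsistent.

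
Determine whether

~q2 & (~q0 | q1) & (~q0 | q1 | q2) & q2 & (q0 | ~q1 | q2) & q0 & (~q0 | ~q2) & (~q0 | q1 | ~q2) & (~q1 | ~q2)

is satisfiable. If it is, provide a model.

No satisfying assignment exists.

Case q2 = True:
  Clause (~q2) is falsified — contradiction.
Case q2 = False:
  Clause (q2) is falsified — contradiction.
Both cases fail, so the formula is unsatisfiable.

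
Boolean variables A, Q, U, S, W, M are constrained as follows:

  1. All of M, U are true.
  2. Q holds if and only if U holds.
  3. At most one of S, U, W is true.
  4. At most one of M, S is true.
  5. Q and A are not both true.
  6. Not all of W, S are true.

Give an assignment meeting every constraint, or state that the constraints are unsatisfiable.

A = False; Q = True; U = True; S = False; W = False; M = True

  (1) {M, U}: all 2 true ✓
  (2) Q=T, U=T — same ✓
  (3) {S, U, W}: 1 true — at most one ✓
  (4) {M, S}: 1 true — at most one ✓
  (5) Q=T, A=F — not both ✓
  (6) {W, S}: 0/2 true — not all ✓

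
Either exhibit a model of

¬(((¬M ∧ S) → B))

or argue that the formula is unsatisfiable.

S=T, M=F, B=F

  ¬(((¬M ∧ S) → B)) = True
    (¬M ∧ S) → B = False
      ¬M ∧ S = True
        ¬M = True
The formula evaluates to True.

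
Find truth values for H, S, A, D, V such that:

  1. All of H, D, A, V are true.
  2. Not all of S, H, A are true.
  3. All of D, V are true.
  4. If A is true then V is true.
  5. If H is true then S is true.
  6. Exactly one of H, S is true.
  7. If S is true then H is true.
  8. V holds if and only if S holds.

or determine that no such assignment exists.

No satisfying assignment exists.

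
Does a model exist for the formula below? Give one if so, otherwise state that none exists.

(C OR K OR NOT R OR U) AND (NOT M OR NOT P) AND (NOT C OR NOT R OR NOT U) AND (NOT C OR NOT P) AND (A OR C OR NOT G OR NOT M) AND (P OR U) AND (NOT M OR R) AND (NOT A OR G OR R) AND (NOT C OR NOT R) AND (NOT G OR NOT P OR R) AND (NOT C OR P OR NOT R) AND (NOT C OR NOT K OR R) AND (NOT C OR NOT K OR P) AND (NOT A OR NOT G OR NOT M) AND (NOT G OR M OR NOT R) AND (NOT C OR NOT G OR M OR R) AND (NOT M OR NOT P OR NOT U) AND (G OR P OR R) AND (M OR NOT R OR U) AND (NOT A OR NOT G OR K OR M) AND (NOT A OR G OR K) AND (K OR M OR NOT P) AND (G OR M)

Set P = False.
  then (P OR U) forces U = True.
Set A = True.
Set G = False.
  then (NOT A OR G OR R) forces R = True.
  then (NOT C OR NOT R) forces C = False.
  then (NOT A OR G OR K) forces K = True.
  then (G OR M) forces M = True.
All clauses satisfied.

P: False, A: True, G: False, C: False, R: True, M: True, K: True, U: True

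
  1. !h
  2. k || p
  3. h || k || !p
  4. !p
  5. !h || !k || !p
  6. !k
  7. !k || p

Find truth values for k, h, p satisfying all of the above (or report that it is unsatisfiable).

Case k = True:
  Clause (!k) is falsified — contradiction.
Case k = False:
  (!h) forces h = False.
  (k || p) forces p = True.
  Clause (h || k || !p) is falsified — contradiction.
Both cases fail, so the formula is unsatisfiable.

UNSATISFIABLE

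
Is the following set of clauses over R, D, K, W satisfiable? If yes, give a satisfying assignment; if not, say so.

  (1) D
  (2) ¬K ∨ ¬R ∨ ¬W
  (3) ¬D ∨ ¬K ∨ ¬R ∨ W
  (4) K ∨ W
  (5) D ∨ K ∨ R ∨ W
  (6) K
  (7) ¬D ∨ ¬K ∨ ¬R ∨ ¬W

R = False, D = True, K = True, W = True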